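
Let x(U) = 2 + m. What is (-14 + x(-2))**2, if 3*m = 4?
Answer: 1024/9 ≈ 113.78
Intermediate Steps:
m = 4/3 (m = (1/3)*4 = 4/3 ≈ 1.3333)
x(U) = 10/3 (x(U) = 2 + 4/3 = 10/3)
(-14 + x(-2))**2 = (-14 + 10/3)**2 = (-32/3)**2 = 1024/9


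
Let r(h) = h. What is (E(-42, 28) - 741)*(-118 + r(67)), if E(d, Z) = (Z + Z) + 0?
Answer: 34935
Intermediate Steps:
E(d, Z) = 2*Z (E(d, Z) = 2*Z + 0 = 2*Z)
(E(-42, 28) - 741)*(-118 + r(67)) = (2*28 - 741)*(-118 + 67) = (56 - 741)*(-51) = -685*(-51) = 34935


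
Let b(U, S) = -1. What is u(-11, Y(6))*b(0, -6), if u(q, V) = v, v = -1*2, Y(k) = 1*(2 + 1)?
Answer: 2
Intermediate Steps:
Y(k) = 3 (Y(k) = 1*3 = 3)
v = -2
u(q, V) = -2
u(-11, Y(6))*b(0, -6) = -2*(-1) = 2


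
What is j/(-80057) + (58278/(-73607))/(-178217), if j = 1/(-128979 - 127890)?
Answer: 1198451323838893/269761055930433736227 ≈ 4.4426e-6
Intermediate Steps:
j = -1/256869 (j = 1/(-256869) = -1/256869 ≈ -3.8930e-6)
j/(-80057) + (58278/(-73607))/(-178217) = -1/256869/(-80057) + (58278/(-73607))/(-178217) = -1/256869*(-1/80057) + (58278*(-1/73607))*(-1/178217) = 1/20564161533 - 58278/73607*(-1/178217) = 1/20564161533 + 58278/13118018719 = 1198451323838893/269761055930433736227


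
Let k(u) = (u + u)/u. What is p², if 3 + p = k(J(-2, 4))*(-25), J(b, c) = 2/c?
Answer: 2809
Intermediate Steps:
k(u) = 2 (k(u) = (2*u)/u = 2)
p = -53 (p = -3 + 2*(-25) = -3 - 50 = -53)
p² = (-53)² = 2809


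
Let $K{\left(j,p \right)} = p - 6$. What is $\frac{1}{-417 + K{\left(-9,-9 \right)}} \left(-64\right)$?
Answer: $\frac{4}{27} \approx 0.14815$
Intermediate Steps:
$K{\left(j,p \right)} = -6 + p$
$\frac{1}{-417 + K{\left(-9,-9 \right)}} \left(-64\right) = \frac{1}{-417 - 15} \left(-64\right) = \frac{1}{-432} \left(-64\right) = \left(- \frac{1}{432}\right) \left(-64\right) = \frac{4}{27}$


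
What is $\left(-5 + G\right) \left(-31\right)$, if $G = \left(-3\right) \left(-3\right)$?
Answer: $-124$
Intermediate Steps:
$G = 9$
$\left(-5 + G\right) \left(-31\right) = \left(-5 + 9\right) \left(-31\right) = 4 \left(-31\right) = -124$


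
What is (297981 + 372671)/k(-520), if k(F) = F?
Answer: -167663/130 ≈ -1289.7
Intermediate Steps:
(297981 + 372671)/k(-520) = (297981 + 372671)/(-520) = 670652*(-1/520) = -167663/130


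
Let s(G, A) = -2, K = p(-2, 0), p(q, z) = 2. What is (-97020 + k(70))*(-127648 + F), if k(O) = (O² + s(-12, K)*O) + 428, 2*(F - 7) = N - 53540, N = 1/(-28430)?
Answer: 201566865605638/14215 ≈ 1.4180e+10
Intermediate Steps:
K = 2
N = -1/28430 ≈ -3.5174e-5
F = -1521744181/56860 (F = 7 + (-1/28430 - 53540)/2 = 7 + (½)*(-1522142201/28430) = 7 - 1522142201/56860 = -1521744181/56860 ≈ -26763.)
k(O) = 428 + O² - 2*O (k(O) = (O² - 2*O) + 428 = 428 + O² - 2*O)
(-97020 + k(70))*(-127648 + F) = (-97020 + (428 + 70² - 2*70))*(-127648 - 1521744181/56860) = (-97020 + (428 + 4900 - 140))*(-8779809461/56860) = (-97020 + 5188)*(-8779809461/56860) = -91832*(-8779809461/56860) = 201566865605638/14215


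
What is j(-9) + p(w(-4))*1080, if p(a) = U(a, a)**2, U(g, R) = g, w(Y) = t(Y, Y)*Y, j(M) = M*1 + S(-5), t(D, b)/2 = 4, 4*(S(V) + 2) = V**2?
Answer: 4423661/4 ≈ 1.1059e+6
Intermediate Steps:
S(V) = -2 + V**2/4
t(D, b) = 8 (t(D, b) = 2*4 = 8)
j(M) = 17/4 + M (j(M) = M*1 + (-2 + (1/4)*(-5)**2) = M + (-2 + (1/4)*25) = M + (-2 + 25/4) = M + 17/4 = 17/4 + M)
w(Y) = 8*Y
p(a) = a**2
j(-9) + p(w(-4))*1080 = (17/4 - 9) + (8*(-4))**2*1080 = -19/4 + (-32)**2*1080 = -19/4 + 1024*1080 = -19/4 + 1105920 = 4423661/4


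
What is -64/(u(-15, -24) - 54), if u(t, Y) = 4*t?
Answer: 32/57 ≈ 0.56140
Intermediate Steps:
-64/(u(-15, -24) - 54) = -64/(4*(-15) - 54) = -64/(-60 - 54) = -64/(-114) = -64*(-1/114) = 32/57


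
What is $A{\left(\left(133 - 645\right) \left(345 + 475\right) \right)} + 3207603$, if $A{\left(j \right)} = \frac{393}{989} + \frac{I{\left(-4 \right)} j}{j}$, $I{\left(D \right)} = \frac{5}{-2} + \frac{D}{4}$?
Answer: $\frac{6344632597}{1978} \approx 3.2076 \cdot 10^{6}$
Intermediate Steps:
$I{\left(D \right)} = - \frac{5}{2} + \frac{D}{4}$ ($I{\left(D \right)} = 5 \left(- \frac{1}{2}\right) + D \frac{1}{4} = - \frac{5}{2} + \frac{D}{4}$)
$A{\left(j \right)} = - \frac{6137}{1978}$ ($A{\left(j \right)} = \frac{393}{989} + \frac{\left(- \frac{5}{2} + \frac{1}{4} \left(-4\right)\right) j}{j} = 393 \cdot \frac{1}{989} + \frac{\left(- \frac{5}{2} - 1\right) j}{j} = \frac{393}{989} + \frac{\left(- \frac{7}{2}\right) j}{j} = \frac{393}{989} - \frac{7}{2} = - \frac{6137}{1978}$)
$A{\left(\left(133 - 645\right) \left(345 + 475\right) \right)} + 3207603 = - \frac{6137}{1978} + 3207603 = \frac{6344632597}{1978}$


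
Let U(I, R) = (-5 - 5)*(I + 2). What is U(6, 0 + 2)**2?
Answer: 6400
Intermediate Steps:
U(I, R) = -20 - 10*I (U(I, R) = -10*(2 + I) = -20 - 10*I)
U(6, 0 + 2)**2 = (-20 - 10*6)**2 = (-20 - 60)**2 = (-80)**2 = 6400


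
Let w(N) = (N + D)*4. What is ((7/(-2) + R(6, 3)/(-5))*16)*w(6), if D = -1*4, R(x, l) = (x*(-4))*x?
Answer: 16192/5 ≈ 3238.4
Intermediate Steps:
R(x, l) = -4*x**2 (R(x, l) = (-4*x)*x = -4*x**2)
D = -4
w(N) = -16 + 4*N (w(N) = (N - 4)*4 = (-4 + N)*4 = -16 + 4*N)
((7/(-2) + R(6, 3)/(-5))*16)*w(6) = ((7/(-2) - 4*6**2/(-5))*16)*(-16 + 4*6) = ((7*(-1/2) - 4*36*(-1/5))*16)*(-16 + 24) = ((-7/2 - 144*(-1/5))*16)*8 = ((-7/2 + 144/5)*16)*8 = ((253/10)*16)*8 = (2024/5)*8 = 16192/5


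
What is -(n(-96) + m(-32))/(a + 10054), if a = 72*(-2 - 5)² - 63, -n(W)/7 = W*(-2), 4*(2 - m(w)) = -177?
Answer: 5191/54076 ≈ 0.095994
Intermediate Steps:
m(w) = 185/4 (m(w) = 2 - ¼*(-177) = 2 + 177/4 = 185/4)
n(W) = 14*W (n(W) = -7*W*(-2) = -(-14)*W = 14*W)
a = 3465 (a = 72*(-7)² - 63 = 72*49 - 63 = 3528 - 63 = 3465)
-(n(-96) + m(-32))/(a + 10054) = -(14*(-96) + 185/4)/(3465 + 10054) = -(-1344 + 185/4)/13519 = -(-5191)/(4*13519) = -1*(-5191/54076) = 5191/54076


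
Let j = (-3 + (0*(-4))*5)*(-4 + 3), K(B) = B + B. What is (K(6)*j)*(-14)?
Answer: -504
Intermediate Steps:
K(B) = 2*B
j = 3 (j = (-3 + 0*5)*(-1) = (-3 + 0)*(-1) = -3*(-1) = 3)
(K(6)*j)*(-14) = ((2*6)*3)*(-14) = (12*3)*(-14) = 36*(-14) = -504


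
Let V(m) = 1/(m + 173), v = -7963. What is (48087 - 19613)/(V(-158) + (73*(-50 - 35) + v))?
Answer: -427110/212519 ≈ -2.0098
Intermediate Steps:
V(m) = 1/(173 + m)
(48087 - 19613)/(V(-158) + (73*(-50 - 35) + v)) = (48087 - 19613)/(1/(173 - 158) + (73*(-50 - 35) - 7963)) = 28474/(1/15 + (73*(-85) - 7963)) = 28474/(1/15 + (-6205 - 7963)) = 28474/(1/15 - 14168) = 28474/(-212519/15) = 28474*(-15/212519) = -427110/212519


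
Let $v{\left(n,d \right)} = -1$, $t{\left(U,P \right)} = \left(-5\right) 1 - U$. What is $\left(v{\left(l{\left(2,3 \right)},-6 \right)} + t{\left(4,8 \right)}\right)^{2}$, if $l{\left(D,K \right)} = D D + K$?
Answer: $100$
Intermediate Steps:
$l{\left(D,K \right)} = K + D^{2}$ ($l{\left(D,K \right)} = D^{2} + K = K + D^{2}$)
$t{\left(U,P \right)} = -5 - U$
$\left(v{\left(l{\left(2,3 \right)},-6 \right)} + t{\left(4,8 \right)}\right)^{2} = \left(-1 - 9\right)^{2} = \left(-10\right)^{2} = 100$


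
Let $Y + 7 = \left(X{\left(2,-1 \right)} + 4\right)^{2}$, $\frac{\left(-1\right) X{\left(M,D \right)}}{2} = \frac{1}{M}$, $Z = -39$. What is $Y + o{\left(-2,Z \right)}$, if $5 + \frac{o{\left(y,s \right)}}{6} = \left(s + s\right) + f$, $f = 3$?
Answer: $-478$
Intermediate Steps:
$o{\left(y,s \right)} = -12 + 12 s$ ($o{\left(y,s \right)} = -30 + 6 \left(\left(s + s\right) + 3\right) = -30 + 6 \left(2 s + 3\right) = -30 + 6 \left(3 + 2 s\right) = -30 + \left(18 + 12 s\right) = -12 + 12 s$)
$X{\left(M,D \right)} = - \frac{2}{M}$
$Y = 2$ ($Y = -7 + \left(- \frac{2}{2} + 4\right)^{2} = -7 + \left(\left(-2\right) \frac{1}{2} + 4\right)^{2} = -7 + \left(-1 + 4\right)^{2} = -7 + 3^{2} = -7 + 9 = 2$)
$Y + o{\left(-2,Z \right)} = 2 + \left(-12 + 12 \left(-39\right)\right) = 2 - 480 = -478$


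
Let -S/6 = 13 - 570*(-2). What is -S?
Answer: 6918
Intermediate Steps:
S = -6918 (S = -6*(13 - 570*(-2)) = -6*(13 - 114*(-10)) = -6*(13 + 1140) = -6*1153 = -6918)
-S = -1*(-6918) = 6918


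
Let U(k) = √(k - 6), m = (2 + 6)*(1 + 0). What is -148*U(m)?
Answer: -148*√2 ≈ -209.30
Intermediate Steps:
m = 8 (m = 8*1 = 8)
U(k) = √(-6 + k)
-148*U(m) = -148*√(-6 + 8) = -148*√2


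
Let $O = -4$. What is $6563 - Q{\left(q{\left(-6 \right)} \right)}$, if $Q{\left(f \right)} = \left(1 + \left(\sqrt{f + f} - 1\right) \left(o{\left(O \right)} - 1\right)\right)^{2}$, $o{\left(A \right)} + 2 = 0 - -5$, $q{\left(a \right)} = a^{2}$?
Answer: $6274 + 24 \sqrt{2} \approx 6307.9$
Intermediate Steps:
$o{\left(A \right)} = 3$ ($o{\left(A \right)} = -2 + \left(0 - -5\right) = -2 + \left(0 + 5\right) = -2 + 5 = 3$)
$Q{\left(f \right)} = \left(-1 + 2 \sqrt{2} \sqrt{f}\right)^{2}$ ($Q{\left(f \right)} = \left(1 + \left(\sqrt{f + f} - 1\right) \left(3 - 1\right)\right)^{2} = \left(1 + \left(\sqrt{2 f} - 1\right) 2\right)^{2} = \left(1 + \left(\sqrt{2} \sqrt{f} - 1\right) 2\right)^{2} = \left(1 + \left(-1 + \sqrt{2} \sqrt{f}\right) 2\right)^{2} = \left(1 + \left(-2 + 2 \sqrt{2} \sqrt{f}\right)\right)^{2} = \left(-1 + 2 \sqrt{2} \sqrt{f}\right)^{2}$)
$6563 - Q{\left(q{\left(-6 \right)} \right)} = 6563 - \left(1 - 2 \sqrt{2} \sqrt{\left(-6\right)^{2}}\right)^{2} = 6563 - \left(1 - 2 \sqrt{2} \sqrt{36}\right)^{2} = 6563 - \left(1 - 2 \sqrt{2} \cdot 6\right)^{2} = 6563 - \left(1 - 12 \sqrt{2}\right)^{2}$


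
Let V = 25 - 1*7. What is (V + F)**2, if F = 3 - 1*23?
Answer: 4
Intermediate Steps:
V = 18 (V = 25 - 7 = 18)
F = -20 (F = 3 - 23 = -20)
(V + F)**2 = (18 - 20)**2 = (-2)**2 = 4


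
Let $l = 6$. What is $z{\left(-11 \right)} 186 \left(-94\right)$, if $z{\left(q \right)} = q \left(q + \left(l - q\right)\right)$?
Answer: $1153944$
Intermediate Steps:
$z{\left(q \right)} = 6 q$ ($z{\left(q \right)} = q \left(q - \left(-6 + q\right)\right) = q 6 = 6 q$)
$z{\left(-11 \right)} 186 \left(-94\right) = 6 \left(-11\right) 186 \left(-94\right) = \left(-66\right) 186 \left(-94\right) = \left(-12276\right) \left(-94\right) = 1153944$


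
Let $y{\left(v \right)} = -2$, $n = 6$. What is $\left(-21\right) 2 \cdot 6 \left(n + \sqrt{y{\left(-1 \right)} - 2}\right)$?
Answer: $-1512 - 504 i \approx -1512.0 - 504.0 i$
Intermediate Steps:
$\left(-21\right) 2 \cdot 6 \left(n + \sqrt{y{\left(-1 \right)} - 2}\right) = \left(-21\right) 2 \cdot 6 \left(6 + \sqrt{-2 - 2}\right) = - 42 \cdot 6 \left(6 + \sqrt{-4}\right) = - 42 \cdot 6 \left(6 + 2 i\right) = - 42 \left(36 + 12 i\right) = -1512 - 504 i$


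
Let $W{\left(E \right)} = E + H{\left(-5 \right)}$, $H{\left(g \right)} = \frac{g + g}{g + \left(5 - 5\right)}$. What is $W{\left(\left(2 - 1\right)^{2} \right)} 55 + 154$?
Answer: $319$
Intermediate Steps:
$H{\left(g \right)} = 2$ ($H{\left(g \right)} = \frac{2 g}{g + \left(5 - 5\right)} = \frac{2 g}{g + 0} = \frac{2 g}{g} = 2$)
$W{\left(E \right)} = 2 + E$ ($W{\left(E \right)} = E + 2 = 2 + E$)
$W{\left(\left(2 - 1\right)^{2} \right)} 55 + 154 = \left(2 + \left(2 - 1\right)^{2}\right) 55 + 154 = \left(2 + 1^{2}\right) 55 + 154 = \left(2 + 1\right) 55 + 154 = 3 \cdot 55 + 154 = 165 + 154 = 319$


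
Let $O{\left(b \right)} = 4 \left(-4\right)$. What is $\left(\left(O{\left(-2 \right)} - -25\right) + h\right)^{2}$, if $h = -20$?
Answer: $121$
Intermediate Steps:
$O{\left(b \right)} = -16$
$\left(\left(O{\left(-2 \right)} - -25\right) + h\right)^{2} = \left(\left(-16 - -25\right) - 20\right)^{2} = \left(\left(-16 + 25\right) - 20\right)^{2} = \left(9 - 20\right)^{2} = \left(-11\right)^{2} = 121$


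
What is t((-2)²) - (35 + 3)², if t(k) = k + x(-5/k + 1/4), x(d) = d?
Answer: -1441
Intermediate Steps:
t(k) = ¼ + k - 5/k (t(k) = k + (-5/k + 1/4) = k + (-5/k + 1*(¼)) = k + (-5/k + ¼) = k + (¼ - 5/k) = ¼ + k - 5/k)
t((-2)²) - (35 + 3)² = (¼ + (-2)² - 5/((-2)²)) - (35 + 3)² = (¼ + 4 - 5/4) - 1*38² = (¼ + 4 - 5*¼) - 1*1444 = (¼ + 4 - 5/4) - 1444 = 3 - 1444 = -1441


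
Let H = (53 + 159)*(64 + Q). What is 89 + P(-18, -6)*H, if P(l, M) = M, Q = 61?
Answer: -158911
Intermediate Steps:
H = 26500 (H = (53 + 159)*(64 + 61) = 212*125 = 26500)
89 + P(-18, -6)*H = 89 - 6*26500 = 89 - 159000 = -158911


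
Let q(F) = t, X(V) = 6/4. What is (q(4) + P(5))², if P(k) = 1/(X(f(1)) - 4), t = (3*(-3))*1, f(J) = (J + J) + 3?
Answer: 2209/25 ≈ 88.360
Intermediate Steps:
f(J) = 3 + 2*J (f(J) = 2*J + 3 = 3 + 2*J)
X(V) = 3/2 (X(V) = 6*(¼) = 3/2)
t = -9 (t = -9*1 = -9)
q(F) = -9
P(k) = -⅖ (P(k) = 1/(3/2 - 4) = 1/(-5/2) = -⅖)
(q(4) + P(5))² = (-9 - ⅖)² = (-47/5)² = 2209/25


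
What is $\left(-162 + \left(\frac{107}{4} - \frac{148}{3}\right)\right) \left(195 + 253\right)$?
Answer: $- \frac{248080}{3} \approx -82693.0$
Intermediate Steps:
$\left(-162 + \left(\frac{107}{4} - \frac{148}{3}\right)\right) \left(195 + 253\right) = \left(-162 + \left(107 \cdot \frac{1}{4} - \frac{148}{3}\right)\right) 448 = \left(-162 + \left(\frac{107}{4} - \frac{148}{3}\right)\right) 448 = \left(-162 - \frac{271}{12}\right) 448 = \left(- \frac{2215}{12}\right) 448 = - \frac{248080}{3}$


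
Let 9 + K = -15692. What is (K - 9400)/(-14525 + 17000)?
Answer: -2789/275 ≈ -10.142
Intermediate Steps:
K = -15701 (K = -9 - 15692 = -15701)
(K - 9400)/(-14525 + 17000) = (-15701 - 9400)/(-14525 + 17000) = -25101/2475 = -25101*1/2475 = -2789/275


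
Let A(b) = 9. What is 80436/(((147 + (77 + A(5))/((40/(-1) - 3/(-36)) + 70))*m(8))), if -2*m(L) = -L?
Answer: 2419783/18033 ≈ 134.19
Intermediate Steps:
m(L) = L/2 (m(L) = -(-1)*L/2 = L/2)
80436/(((147 + (77 + A(5))/((40/(-1) - 3/(-36)) + 70))*m(8))) = 80436/(((147 + (77 + 9)/((40/(-1) - 3/(-36)) + 70))*((½)*8))) = 80436/(((147 + 86/((40*(-1) - 3*(-1/36)) + 70))*4)) = 80436/(((147 + 86/((-40 + 1/12) + 70))*4)) = 80436/(((147 + 86/(-479/12 + 70))*4)) = 80436/(((147 + 86/(361/12))*4)) = 80436/(((147 + 86*(12/361))*4)) = 80436/(((147 + 1032/361)*4)) = 80436/(((54099/361)*4)) = 80436/(216396/361) = 80436*(361/216396) = 2419783/18033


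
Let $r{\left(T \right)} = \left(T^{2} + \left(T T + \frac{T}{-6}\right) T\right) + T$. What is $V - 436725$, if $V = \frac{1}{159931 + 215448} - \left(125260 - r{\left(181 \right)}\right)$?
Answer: $\frac{12151553895839}{2252274} \approx 5.3952 \cdot 10^{6}$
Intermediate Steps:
$r{\left(T \right)} = T + T^{2} + T \left(T^{2} - \frac{T}{6}\right)$ ($r{\left(T \right)} = \left(T^{2} + \left(T^{2} + T \left(- \frac{1}{6}\right)\right) T\right) + T = \left(T^{2} + \left(T^{2} - \frac{T}{6}\right) T\right) + T = \left(T^{2} + T \left(T^{2} - \frac{T}{6}\right)\right) + T = T + T^{2} + T \left(T^{2} - \frac{T}{6}\right)$)
$V = \frac{13135178258489}{2252274}$ ($V = \frac{1}{159931 + 215448} - \left(125260 - 181 \left(1 + 181^{2} + \frac{5}{6} \cdot 181\right)\right) = \frac{1}{375379} - \left(125260 - 181 \left(1 + 32761 + \frac{905}{6}\right)\right) = \frac{1}{375379} - \left(125260 - 181 \cdot \frac{197477}{6}\right) = \frac{1}{375379} - \left(125260 - \frac{35743337}{6}\right) = \frac{1}{375379} - - \frac{34991777}{6} = \frac{1}{375379} + \frac{34991777}{6} = \frac{13135178258489}{2252274} \approx 5.832 \cdot 10^{6}$)
$V - 436725 = \frac{13135178258489}{2252274} - 436725 = \frac{12151553895839}{2252274}$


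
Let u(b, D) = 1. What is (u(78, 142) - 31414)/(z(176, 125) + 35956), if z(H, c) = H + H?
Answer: -31413/36308 ≈ -0.86518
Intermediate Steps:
z(H, c) = 2*H
(u(78, 142) - 31414)/(z(176, 125) + 35956) = (1 - 31414)/(2*176 + 35956) = -31413/(352 + 35956) = -31413/36308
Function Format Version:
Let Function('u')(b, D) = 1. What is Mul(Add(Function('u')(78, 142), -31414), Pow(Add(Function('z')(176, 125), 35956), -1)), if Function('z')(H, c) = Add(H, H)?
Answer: Rational(-31413, 36308) ≈ -0.86518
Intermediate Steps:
Function('z')(H, c) = Mul(2, H)
Mul(Add(Function('u')(78, 142), -31414), Pow(Add(Function('z')(176, 125), 35956), -1)) = Mul(Add(1, -31414), Pow(Add(Mul(2, 176), 35956), -1)) = Mul(-31413, Pow(Add(352, 35956), -1)) = Mul(-31413, Pow(36308, -1)) = Mul(-31413, Rational(1, 36308)) = Rational(-31413, 36308)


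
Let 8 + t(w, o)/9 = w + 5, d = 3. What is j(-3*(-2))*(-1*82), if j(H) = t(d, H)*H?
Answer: 0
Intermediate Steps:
t(w, o) = -27 + 9*w (t(w, o) = -72 + 9*(w + 5) = -72 + 9*(5 + w) = -72 + (45 + 9*w) = -27 + 9*w)
j(H) = 0 (j(H) = (-27 + 9*3)*H = (-27 + 27)*H = 0*H = 0)
j(-3*(-2))*(-1*82) = 0*(-1*82) = 0*(-82) = 0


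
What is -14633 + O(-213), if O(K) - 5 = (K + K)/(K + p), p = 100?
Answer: -1652538/113 ≈ -14624.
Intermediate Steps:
O(K) = 5 + 2*K/(100 + K) (O(K) = 5 + (K + K)/(K + 100) = 5 + (2*K)/(100 + K) = 5 + 2*K/(100 + K))
-14633 + O(-213) = -14633 + (500 + 7*(-213))/(100 - 213) = -14633 + (500 - 1491)/(-113) = -14633 - 1/113*(-991) = -14633 + 991/113 = -1652538/113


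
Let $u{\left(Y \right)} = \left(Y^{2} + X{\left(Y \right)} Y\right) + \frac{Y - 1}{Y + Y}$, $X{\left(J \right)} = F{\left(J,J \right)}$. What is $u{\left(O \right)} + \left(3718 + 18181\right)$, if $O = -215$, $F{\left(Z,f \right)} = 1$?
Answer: $\frac{14600543}{215} \approx 67910.0$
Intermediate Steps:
$X{\left(J \right)} = 1$
$u{\left(Y \right)} = Y + Y^{2} + \frac{-1 + Y}{2 Y}$ ($u{\left(Y \right)} = \left(Y^{2} + 1 Y\right) + \frac{Y - 1}{Y + Y} = \left(Y^{2} + Y\right) + \frac{-1 + Y}{2 Y} = \left(Y + Y^{2}\right) + \left(-1 + Y\right) \frac{1}{2 Y} = \left(Y + Y^{2}\right) + \frac{-1 + Y}{2 Y} = Y + Y^{2} + \frac{-1 + Y}{2 Y}$)
$u{\left(O \right)} + \left(3718 + 18181\right) = \left(\frac{1}{2} - 215 + \left(-215\right)^{2} - \frac{1}{2 \left(-215\right)}\right) + \left(3718 + 18181\right) = \left(\frac{1}{2} - 215 + 46225 - - \frac{1}{430}\right) + 21899 = \left(\frac{1}{2} - 215 + 46225 + \frac{1}{430}\right) + 21899 = \frac{9892258}{215} + 21899 = \frac{14600543}{215}$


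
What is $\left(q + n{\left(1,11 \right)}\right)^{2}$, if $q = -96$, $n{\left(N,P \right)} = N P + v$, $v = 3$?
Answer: $6724$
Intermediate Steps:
$n{\left(N,P \right)} = 3 + N P$ ($n{\left(N,P \right)} = N P + 3 = 3 + N P$)
$\left(q + n{\left(1,11 \right)}\right)^{2} = \left(-96 + \left(3 + 1 \cdot 11\right)\right)^{2} = \left(-96 + \left(3 + 11\right)\right)^{2} = \left(-96 + 14\right)^{2} = \left(-82\right)^{2} = 6724$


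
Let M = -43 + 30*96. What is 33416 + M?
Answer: 36253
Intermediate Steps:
M = 2837 (M = -43 + 2880 = 2837)
33416 + M = 33416 + 2837 = 36253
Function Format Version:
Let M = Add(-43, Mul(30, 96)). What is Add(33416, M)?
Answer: 36253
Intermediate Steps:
M = 2837 (M = Add(-43, 2880) = 2837)
Add(33416, M) = Add(33416, 2837) = 36253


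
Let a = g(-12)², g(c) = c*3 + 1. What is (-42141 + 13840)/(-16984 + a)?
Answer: 28301/15759 ≈ 1.7959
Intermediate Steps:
g(c) = 1 + 3*c (g(c) = 3*c + 1 = 1 + 3*c)
a = 1225 (a = (1 + 3*(-12))² = (1 - 36)² = (-35)² = 1225)
(-42141 + 13840)/(-16984 + a) = (-42141 + 13840)/(-16984 + 1225) = -28301/(-15759) = -28301*(-1/15759) = 28301/15759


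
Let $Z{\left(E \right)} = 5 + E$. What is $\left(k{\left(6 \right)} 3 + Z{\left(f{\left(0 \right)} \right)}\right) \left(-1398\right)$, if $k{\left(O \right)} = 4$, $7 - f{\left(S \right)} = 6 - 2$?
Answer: $-27960$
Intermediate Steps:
$f{\left(S \right)} = 3$ ($f{\left(S \right)} = 7 - \left(6 - 2\right) = 7 - 4 = 3$)
$\left(k{\left(6 \right)} 3 + Z{\left(f{\left(0 \right)} \right)}\right) \left(-1398\right) = \left(4 \cdot 3 + \left(5 + 3\right)\right) \left(-1398\right) = \left(12 + 8\right) \left(-1398\right) = 20 \left(-1398\right) = -27960$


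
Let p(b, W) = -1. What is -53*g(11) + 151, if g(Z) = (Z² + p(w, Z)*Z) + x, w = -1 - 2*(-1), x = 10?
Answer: -6209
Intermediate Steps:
w = 1 (w = -1 + 2 = 1)
g(Z) = 10 + Z² - Z (g(Z) = (Z² - Z) + 10 = 10 + Z² - Z)
-53*g(11) + 151 = -53*(10 + 11² - 1*11) + 151 = -53*(10 + 121 - 11) + 151 = -53*120 + 151 = -6360 + 151 = -6209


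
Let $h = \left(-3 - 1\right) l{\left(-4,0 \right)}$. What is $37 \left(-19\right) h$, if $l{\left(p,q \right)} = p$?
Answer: $-11248$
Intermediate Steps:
$h = 16$ ($h = \left(-3 - 1\right) \left(-4\right) = \left(-4\right) \left(-4\right) = 16$)
$37 \left(-19\right) h = 37 \left(-19\right) 16 = \left(-703\right) 16 = -11248$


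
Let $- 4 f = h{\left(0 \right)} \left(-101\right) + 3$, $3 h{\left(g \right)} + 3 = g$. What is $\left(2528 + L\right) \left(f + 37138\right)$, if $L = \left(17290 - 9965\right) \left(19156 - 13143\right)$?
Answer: $1634700209336$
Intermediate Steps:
$h{\left(g \right)} = -1 + \frac{g}{3}$
$L = 44045225$ ($L = 7325 \left(19156 - 13143\right) = 7325 \cdot 6013 = 44045225$)
$f = -26$ ($f = - \frac{\left(-1 + \frac{1}{3} \cdot 0\right) \left(-101\right) + 3}{4} = - \frac{\left(-1 + 0\right) \left(-101\right) + 3}{4} = - \frac{\left(-1\right) \left(-101\right) + 3}{4} = - \frac{101 + 3}{4} = \left(- \frac{1}{4}\right) 104 = -26$)
$\left(2528 + L\right) \left(f + 37138\right) = \left(2528 + 44045225\right) \left(-26 + 37138\right) = 44047753 \cdot 37112 = 1634700209336$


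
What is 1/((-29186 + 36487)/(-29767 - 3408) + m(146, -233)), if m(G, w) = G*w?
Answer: -33175/1128554451 ≈ -2.9396e-5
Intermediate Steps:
1/((-29186 + 36487)/(-29767 - 3408) + m(146, -233)) = 1/((-29186 + 36487)/(-29767 - 3408) + 146*(-233)) = 1/(7301/(-33175) - 34018) = 1/(7301*(-1/33175) - 34018) = 1/(-7301/33175 - 34018) = 1/(-1128554451/33175) = -33175/1128554451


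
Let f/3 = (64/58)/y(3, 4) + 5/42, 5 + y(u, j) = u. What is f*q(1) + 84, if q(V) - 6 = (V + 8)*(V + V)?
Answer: 10728/203 ≈ 52.847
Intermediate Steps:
y(u, j) = -5 + u
q(V) = 6 + 2*V*(8 + V) (q(V) = 6 + (V + 8)*(V + V) = 6 + (8 + V)*(2*V) = 6 + 2*V*(8 + V))
f = -527/406 (f = 3*((64/58)/(-5 + 3) + 5/42) = 3*((64*(1/58))/(-2) + 5*(1/42)) = 3*((32/29)*(-½) + 5/42) = 3*(-16/29 + 5/42) = 3*(-527/1218) = -527/406 ≈ -1.2980)
f*q(1) + 84 = -527*(6 + 2*1² + 16*1)/406 + 84 = -527*(6 + 2*1 + 16)/406 + 84 = -527*(6 + 2 + 16)/406 + 84 = -527/406*24 + 84 = -6324/203 + 84 = 10728/203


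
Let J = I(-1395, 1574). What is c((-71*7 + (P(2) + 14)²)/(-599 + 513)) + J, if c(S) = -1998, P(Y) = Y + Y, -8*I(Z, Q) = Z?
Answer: -14589/8 ≈ -1823.6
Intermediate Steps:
I(Z, Q) = -Z/8
P(Y) = 2*Y
J = 1395/8 (J = -⅛*(-1395) = 1395/8 ≈ 174.38)
c((-71*7 + (P(2) + 14)²)/(-599 + 513)) + J = -1998 + 1395/8 = -14589/8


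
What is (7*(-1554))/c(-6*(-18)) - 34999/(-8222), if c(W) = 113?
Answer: -85484029/929086 ≈ -92.009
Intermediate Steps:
(7*(-1554))/c(-6*(-18)) - 34999/(-8222) = (7*(-1554))/113 - 34999/(-8222) = -10878*1/113 - 34999*(-1/8222) = -10878/113 + 34999/8222 = -85484029/929086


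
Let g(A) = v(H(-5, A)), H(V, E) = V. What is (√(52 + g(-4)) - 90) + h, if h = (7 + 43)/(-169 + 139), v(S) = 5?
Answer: -275/3 + √57 ≈ -84.117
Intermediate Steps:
h = -5/3 (h = 50/(-30) = 50*(-1/30) = -5/3 ≈ -1.6667)
g(A) = 5
(√(52 + g(-4)) - 90) + h = (√(52 + 5) - 90) - 5/3 = (√57 - 90) - 5/3 = (-90 + √57) - 5/3 = -275/3 + √57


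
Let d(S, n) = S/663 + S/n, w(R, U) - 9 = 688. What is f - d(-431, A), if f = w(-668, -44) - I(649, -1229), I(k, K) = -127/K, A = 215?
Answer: 122552872592/175187805 ≈ 699.55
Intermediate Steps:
w(R, U) = 697 (w(R, U) = 9 + 688 = 697)
d(S, n) = S/663 + S/n (d(S, n) = S*(1/663) + S/n = S/663 + S/n)
f = 856486/1229 (f = 697 - (-127)/(-1229) = 697 - (-127)*(-1)/1229 = 697 - 1*127/1229 = 697 - 127/1229 = 856486/1229 ≈ 696.90)
f - d(-431, A) = 856486/1229 - ((1/663)*(-431) - 431/215) = 856486/1229 - (-431/663 - 431*1/215) = 856486/1229 - (-431/663 - 431/215) = 856486/1229 - 1*(-378418/142545) = 856486/1229 + 378418/142545 = 122552872592/175187805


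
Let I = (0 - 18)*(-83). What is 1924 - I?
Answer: 430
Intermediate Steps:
I = 1494 (I = -18*(-83) = 1494)
1924 - I = 1924 - 1*1494 = 1924 - 1494 = 430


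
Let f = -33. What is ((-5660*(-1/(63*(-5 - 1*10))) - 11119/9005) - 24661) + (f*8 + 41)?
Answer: -42363494531/1701945 ≈ -24891.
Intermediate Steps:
((-5660*(-1/(63*(-5 - 1*10))) - 11119/9005) - 24661) + (f*8 + 41) = ((-5660*(-1/(63*(-5 - 1*10))) - 11119/9005) - 24661) + (-33*8 + 41) = ((-5660*(-1/(63*(-5 - 10))) - 11119*1/9005) - 24661) + (-264 + 41) = ((-5660/(-15*(-7)*9) - 11119/9005) - 24661) - 223 = ((-5660/(105*9) - 11119/9005) - 24661) - 223 = ((-5660/945 - 11119/9005) - 24661) - 223 = ((-5660*1/945 - 11119/9005) - 24661) - 223 = ((-1132/189 - 11119/9005) - 24661) - 223 = (-12295151/1701945 - 24661) - 223 = -41983960796/1701945 - 223 = -42363494531/1701945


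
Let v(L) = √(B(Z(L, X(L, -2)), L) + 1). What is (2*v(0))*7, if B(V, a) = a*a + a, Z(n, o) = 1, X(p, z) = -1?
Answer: 14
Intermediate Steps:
B(V, a) = a + a² (B(V, a) = a² + a = a + a²)
v(L) = √(1 + L*(1 + L)) (v(L) = √(L*(1 + L) + 1) = √(1 + L*(1 + L)))
(2*v(0))*7 = (2*√(1 + 0*(1 + 0)))*7 = (2*√(1 + 0*1))*7 = (2*√(1 + 0))*7 = (2*√1)*7 = (2*1)*7 = 2*7 = 14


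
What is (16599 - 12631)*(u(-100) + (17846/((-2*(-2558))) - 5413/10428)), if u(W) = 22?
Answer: 330360164128/3334353 ≈ 99078.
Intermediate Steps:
(16599 - 12631)*(u(-100) + (17846/((-2*(-2558))) - 5413/10428)) = (16599 - 12631)*(22 + (17846/((-2*(-2558))) - 5413/10428)) = 3968*(22 + (17846/5116 - 5413*1/10428)) = 3968*(22 + (17846*(1/5116) - 5413/10428)) = 3968*(22 + (8923/2558 - 5413/10428)) = 3968*(22 + 39601295/13337412) = 3968*(333024359/13337412) = 330360164128/3334353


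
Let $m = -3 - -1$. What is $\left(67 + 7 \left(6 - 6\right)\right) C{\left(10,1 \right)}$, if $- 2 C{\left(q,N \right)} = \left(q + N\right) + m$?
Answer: $- \frac{603}{2} \approx -301.5$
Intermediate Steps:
$m = -2$ ($m = -3 + 1 = -2$)
$C{\left(q,N \right)} = 1 - \frac{N}{2} - \frac{q}{2}$ ($C{\left(q,N \right)} = - \frac{\left(q + N\right) - 2}{2} = - \frac{\left(N + q\right) - 2}{2} = - \frac{-2 + N + q}{2} = 1 - \frac{N}{2} - \frac{q}{2}$)
$\left(67 + 7 \left(6 - 6\right)\right) C{\left(10,1 \right)} = \left(67 + 7 \left(6 - 6\right)\right) \left(1 - \frac{1}{2} - 5\right) = \left(67 + 7 \cdot 0\right) \left(1 - \frac{1}{2} - 5\right) = \left(67 + 0\right) \left(- \frac{9}{2}\right) = 67 \left(- \frac{9}{2}\right) = - \frac{603}{2}$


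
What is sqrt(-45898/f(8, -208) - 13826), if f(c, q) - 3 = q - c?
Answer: 4*I*sqrt(38593470)/213 ≈ 116.66*I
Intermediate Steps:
f(c, q) = 3 + q - c (f(c, q) = 3 + (q - c) = 3 + q - c)
sqrt(-45898/f(8, -208) - 13826) = sqrt(-45898/(3 - 208 - 1*8) - 13826) = sqrt(-45898/(3 - 208 - 8) - 13826) = sqrt(-45898/(-213) - 13826) = sqrt(-45898*(-1/213) - 13826) = sqrt(45898/213 - 13826) = sqrt(-2899040/213) = 4*I*sqrt(38593470)/213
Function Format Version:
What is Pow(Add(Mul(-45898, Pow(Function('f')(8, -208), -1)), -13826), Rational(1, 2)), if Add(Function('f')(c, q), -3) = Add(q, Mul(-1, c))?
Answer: Mul(Rational(4, 213), I, Pow(38593470, Rational(1, 2))) ≈ Mul(116.66, I)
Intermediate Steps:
Function('f')(c, q) = Add(3, q, Mul(-1, c)) (Function('f')(c, q) = Add(3, Add(q, Mul(-1, c))) = Add(3, q, Mul(-1, c)))
Pow(Add(Mul(-45898, Pow(Function('f')(8, -208), -1)), -13826), Rational(1, 2)) = Pow(Add(Mul(-45898, Pow(Add(3, -208, Mul(-1, 8)), -1)), -13826), Rational(1, 2)) = Pow(Add(Mul(-45898, Pow(Add(3, -208, -8), -1)), -13826), Rational(1, 2)) = Pow(Add(Mul(-45898, Pow(-213, -1)), -13826), Rational(1, 2)) = Pow(Add(Mul(-45898, Rational(-1, 213)), -13826), Rational(1, 2)) = Pow(Add(Rational(45898, 213), -13826), Rational(1, 2)) = Pow(Rational(-2899040, 213), Rational(1, 2)) = Mul(Rational(4, 213), I, Pow(38593470, Rational(1, 2)))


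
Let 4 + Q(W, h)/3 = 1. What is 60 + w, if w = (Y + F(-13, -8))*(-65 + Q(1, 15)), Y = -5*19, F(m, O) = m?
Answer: 8052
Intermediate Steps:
Q(W, h) = -9 (Q(W, h) = -12 + 3*1 = -12 + 3 = -9)
Y = -95
w = 7992 (w = (-95 - 13)*(-65 - 9) = -108*(-74) = 7992)
60 + w = 60 + 7992 = 8052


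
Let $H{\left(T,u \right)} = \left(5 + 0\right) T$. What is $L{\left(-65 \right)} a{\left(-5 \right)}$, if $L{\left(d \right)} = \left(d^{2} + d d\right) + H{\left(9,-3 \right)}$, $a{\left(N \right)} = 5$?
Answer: $42475$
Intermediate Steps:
$H{\left(T,u \right)} = 5 T$
$L{\left(d \right)} = 45 + 2 d^{2}$ ($L{\left(d \right)} = \left(d^{2} + d d\right) + 5 \cdot 9 = \left(d^{2} + d^{2}\right) + 45 = 2 d^{2} + 45 = 45 + 2 d^{2}$)
$L{\left(-65 \right)} a{\left(-5 \right)} = \left(45 + 2 \left(-65\right)^{2}\right) 5 = \left(45 + 2 \cdot 4225\right) 5 = \left(45 + 8450\right) 5 = 8495 \cdot 5 = 42475$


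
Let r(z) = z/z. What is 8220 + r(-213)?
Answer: 8221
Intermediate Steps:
r(z) = 1
8220 + r(-213) = 8220 + 1 = 8221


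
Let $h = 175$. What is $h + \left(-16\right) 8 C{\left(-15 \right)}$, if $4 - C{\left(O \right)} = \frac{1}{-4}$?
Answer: $-369$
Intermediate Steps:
$C{\left(O \right)} = \frac{17}{4}$ ($C{\left(O \right)} = 4 - \frac{1}{-4} = 4 - - \frac{1}{4} = 4 + \frac{1}{4} = \frac{17}{4}$)
$h + \left(-16\right) 8 C{\left(-15 \right)} = 175 + \left(-16\right) 8 \cdot \frac{17}{4} = 175 - 544 = -369$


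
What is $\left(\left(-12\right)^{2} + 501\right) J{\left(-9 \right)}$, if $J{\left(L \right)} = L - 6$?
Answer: $-9675$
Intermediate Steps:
$J{\left(L \right)} = -6 + L$
$\left(\left(-12\right)^{2} + 501\right) J{\left(-9 \right)} = \left(\left(-12\right)^{2} + 501\right) \left(-6 - 9\right) = \left(144 + 501\right) \left(-15\right) = 645 \left(-15\right) = -9675$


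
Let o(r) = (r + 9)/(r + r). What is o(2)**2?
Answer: 121/16 ≈ 7.5625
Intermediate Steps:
o(r) = (9 + r)/(2*r) (o(r) = (9 + r)/((2*r)) = (9 + r)*(1/(2*r)) = (9 + r)/(2*r))
o(2)**2 = ((1/2)*(9 + 2)/2)**2 = ((1/2)*(1/2)*11)**2 = (11/4)**2 = 121/16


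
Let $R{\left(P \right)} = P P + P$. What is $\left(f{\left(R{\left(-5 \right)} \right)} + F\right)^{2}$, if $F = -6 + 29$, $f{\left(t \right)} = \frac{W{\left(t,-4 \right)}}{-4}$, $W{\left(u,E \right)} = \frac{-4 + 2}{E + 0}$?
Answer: $\frac{33489}{64} \approx 523.27$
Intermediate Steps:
$W{\left(u,E \right)} = - \frac{2}{E}$
$R{\left(P \right)} = P + P^{2}$ ($R{\left(P \right)} = P^{2} + P = P + P^{2}$)
$f{\left(t \right)} = - \frac{1}{8}$ ($f{\left(t \right)} = \frac{\left(-2\right) \frac{1}{-4}}{-4} = \left(-2\right) \left(- \frac{1}{4}\right) \left(- \frac{1}{4}\right) = \frac{1}{2} \left(- \frac{1}{4}\right) = - \frac{1}{8}$)
$F = 23$
$\left(f{\left(R{\left(-5 \right)} \right)} + F\right)^{2} = \left(- \frac{1}{8} + 23\right)^{2} = \left(\frac{183}{8}\right)^{2} = \frac{33489}{64}$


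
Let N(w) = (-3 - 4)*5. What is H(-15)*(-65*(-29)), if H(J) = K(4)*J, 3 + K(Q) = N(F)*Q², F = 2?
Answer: 15918825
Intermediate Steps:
N(w) = -35 (N(w) = -7*5 = -35)
K(Q) = -3 - 35*Q²
H(J) = -563*J (H(J) = (-3 - 35*4²)*J = (-3 - 35*16)*J = (-3 - 560)*J = -563*J)
H(-15)*(-65*(-29)) = (-563*(-15))*(-65*(-29)) = 8445*1885 = 15918825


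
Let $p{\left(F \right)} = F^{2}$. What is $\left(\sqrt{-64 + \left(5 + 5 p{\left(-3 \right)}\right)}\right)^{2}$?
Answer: $-14$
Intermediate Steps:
$\left(\sqrt{-64 + \left(5 + 5 p{\left(-3 \right)}\right)}\right)^{2} = \left(\sqrt{-64 + \left(5 + 5 \left(-3\right)^{2}\right)}\right)^{2} = \left(\sqrt{-64 + \left(5 + 5 \cdot 9\right)}\right)^{2} = \left(\sqrt{-64 + \left(5 + 45\right)}\right)^{2} = \left(\sqrt{-64 + 50}\right)^{2} = \left(\sqrt{-14}\right)^{2} = \left(i \sqrt{14}\right)^{2} = -14$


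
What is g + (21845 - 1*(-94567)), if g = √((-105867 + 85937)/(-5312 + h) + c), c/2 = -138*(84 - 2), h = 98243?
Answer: 116412 + I*√195455668777782/92931 ≈ 1.1641e+5 + 150.44*I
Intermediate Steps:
c = -22632 (c = 2*(-138*(84 - 2)) = 2*(-138*82) = 2*(-11316) = -22632)
g = I*√195455668777782/92931 (g = √((-105867 + 85937)/(-5312 + 98243) - 22632) = √(-19930/92931 - 22632) = √(-2103234322/92931) = I*√195455668777782/92931 ≈ 150.44*I)
g + (21845 - 1*(-94567)) = I*√195455668777782/92931 + (21845 - 1*(-94567)) = I*√195455668777782/92931 + (21845 + 94567) = I*√195455668777782/92931 + 116412 = 116412 + I*√195455668777782/92931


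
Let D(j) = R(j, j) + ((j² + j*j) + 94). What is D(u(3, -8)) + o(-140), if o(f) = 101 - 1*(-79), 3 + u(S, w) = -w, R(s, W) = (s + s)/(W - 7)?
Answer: 319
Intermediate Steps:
R(s, W) = 2*s/(-7 + W) (R(s, W) = (2*s)/(-7 + W) = 2*s/(-7 + W))
u(S, w) = -3 - w
D(j) = 94 + 2*j² + 2*j/(-7 + j) (D(j) = 2*j/(-7 + j) + ((j² + j*j) + 94) = 2*j/(-7 + j) + ((j² + j²) + 94) = 2*j/(-7 + j) + (2*j² + 94) = 2*j/(-7 + j) + (94 + 2*j²) = 94 + 2*j² + 2*j/(-7 + j))
o(f) = 180 (o(f) = 101 + 79 = 180)
D(u(3, -8)) + o(-140) = 2*((-3 - 1*(-8)) + (-7 + (-3 - 1*(-8)))*(47 + (-3 - 1*(-8))²))/(-7 + (-3 - 1*(-8))) + 180 = 2*((-3 + 8) + (-7 + (-3 + 8))*(47 + (-3 + 8)²))/(-7 + (-3 + 8)) + 180 = 2*(5 + (-7 + 5)*(47 + 5²))/(-7 + 5) + 180 = 2*(5 - 2*(47 + 25))/(-2) + 180 = 2*(-½)*(5 - 2*72) + 180 = 2*(-½)*(5 - 144) + 180 = 2*(-½)*(-139) + 180 = 139 + 180 = 319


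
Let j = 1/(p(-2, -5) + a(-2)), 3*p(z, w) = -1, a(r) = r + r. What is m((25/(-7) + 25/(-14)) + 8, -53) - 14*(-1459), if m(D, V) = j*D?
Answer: 3717421/182 ≈ 20425.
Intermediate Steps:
a(r) = 2*r
p(z, w) = -1/3 (p(z, w) = (1/3)*(-1) = -1/3)
j = -3/13 (j = 1/(-1/3 + 2*(-2)) = 1/(-1/3 - 4) = 1/(-13/3) = -3/13 ≈ -0.23077)
m(D, V) = -3*D/13
m((25/(-7) + 25/(-14)) + 8, -53) - 14*(-1459) = -3*((25/(-7) + 25/(-14)) + 8)/13 - 14*(-1459) = -3*((25*(-1/7) + 25*(-1/14)) + 8)/13 - 1*(-20426) = -3*((-25/7 - 25/14) + 8)/13 + 20426 = -3*(-75/14 + 8)/13 + 20426 = -3/13*37/14 + 20426 = -111/182 + 20426 = 3717421/182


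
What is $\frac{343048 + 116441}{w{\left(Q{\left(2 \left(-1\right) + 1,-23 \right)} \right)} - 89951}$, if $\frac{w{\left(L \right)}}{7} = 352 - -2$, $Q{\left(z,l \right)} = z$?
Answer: $- \frac{459489}{87473} \approx -5.2529$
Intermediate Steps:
$w{\left(L \right)} = 2478$ ($w{\left(L \right)} = 7 \left(352 - -2\right) = 7 \left(352 + 2\right) = 7 \cdot 354 = 2478$)
$\frac{343048 + 116441}{w{\left(Q{\left(2 \left(-1\right) + 1,-23 \right)} \right)} - 89951} = \frac{343048 + 116441}{2478 - 89951} = \frac{459489}{-87473} = 459489 \left(- \frac{1}{87473}\right) = - \frac{459489}{87473}$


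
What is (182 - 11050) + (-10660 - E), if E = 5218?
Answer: -26746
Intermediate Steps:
(182 - 11050) + (-10660 - E) = (182 - 11050) + (-10660 - 1*5218) = -10868 + (-10660 - 5218) = -10868 - 15878 = -26746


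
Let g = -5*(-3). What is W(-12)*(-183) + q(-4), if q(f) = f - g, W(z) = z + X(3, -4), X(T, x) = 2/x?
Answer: 4537/2 ≈ 2268.5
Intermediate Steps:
W(z) = -½ + z (W(z) = z + 2/(-4) = z + 2*(-¼) = z - ½ = -½ + z)
g = 15
q(f) = -15 + f (q(f) = f - 1*15 = f - 15 = -15 + f)
W(-12)*(-183) + q(-4) = (-½ - 12)*(-183) + (-15 - 4) = -25/2*(-183) - 19 = 4575/2 - 19 = 4537/2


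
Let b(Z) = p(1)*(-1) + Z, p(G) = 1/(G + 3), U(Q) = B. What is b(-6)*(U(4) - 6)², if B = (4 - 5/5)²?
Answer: -225/4 ≈ -56.250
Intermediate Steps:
B = 9 (B = (4 - 5*⅕)² = (4 - 1)² = 3² = 9)
U(Q) = 9
p(G) = 1/(3 + G)
b(Z) = -¼ + Z (b(Z) = -1/(3 + 1) + Z = -1/4 + Z = (¼)*(-1) + Z = -¼ + Z)
b(-6)*(U(4) - 6)² = (-¼ - 6)*(9 - 6)² = -25/4*3² = -25/4*9 = -225/4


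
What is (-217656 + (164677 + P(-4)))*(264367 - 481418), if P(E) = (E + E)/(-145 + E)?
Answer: 1713370858013/149 ≈ 1.1499e+10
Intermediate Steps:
P(E) = 2*E/(-145 + E) (P(E) = (2*E)/(-145 + E) = 2*E/(-145 + E))
(-217656 + (164677 + P(-4)))*(264367 - 481418) = (-217656 + (164677 + 2*(-4)/(-145 - 4)))*(264367 - 481418) = (-217656 + (164677 + 2*(-4)/(-149)))*(-217051) = (-217656 + (164677 + 2*(-4)*(-1/149)))*(-217051) = (-217656 + (164677 + 8/149))*(-217051) = (-217656 + 24536881/149)*(-217051) = -7893863/149*(-217051) = 1713370858013/149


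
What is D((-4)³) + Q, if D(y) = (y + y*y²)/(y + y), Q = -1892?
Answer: 313/2 ≈ 156.50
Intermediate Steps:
D(y) = (y + y³)/(2*y) (D(y) = (y + y³)/((2*y)) = (y + y³)*(1/(2*y)) = (y + y³)/(2*y))
D((-4)³) + Q = (½ + ((-4)³)²/2) - 1892 = (½ + (½)*(-64)²) - 1892 = (½ + (½)*4096) - 1892 = (½ + 2048) - 1892 = 4097/2 - 1892 = 313/2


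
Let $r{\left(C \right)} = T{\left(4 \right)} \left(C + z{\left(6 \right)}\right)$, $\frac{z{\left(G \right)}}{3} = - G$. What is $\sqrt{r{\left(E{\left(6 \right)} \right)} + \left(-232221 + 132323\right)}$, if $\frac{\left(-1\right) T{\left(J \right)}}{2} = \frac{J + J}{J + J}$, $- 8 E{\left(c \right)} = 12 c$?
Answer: $2 i \sqrt{24961} \approx 315.98 i$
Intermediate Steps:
$E{\left(c \right)} = - \frac{3 c}{2}$ ($E{\left(c \right)} = - \frac{12 c}{8} = - \frac{3 c}{2}$)
$z{\left(G \right)} = - 3 G$ ($z{\left(G \right)} = 3 \left(- G\right) = - 3 G$)
$T{\left(J \right)} = -2$ ($T{\left(J \right)} = - 2 \frac{J + J}{J + J} = - 2 \frac{2 J}{2 J} = - 2 \cdot 2 J \frac{1}{2 J} = \left(-2\right) 1 = -2$)
$r{\left(C \right)} = 36 - 2 C$ ($r{\left(C \right)} = - 2 \left(C - 18\right) = - 2 \left(-18 + C\right) = 36 - 2 C$)
$\sqrt{r{\left(E{\left(6 \right)} \right)} + \left(-232221 + 132323\right)} = \sqrt{\left(36 - 2 \left(\left(- \frac{3}{2}\right) 6\right)\right) + \left(-232221 + 132323\right)} = \sqrt{\left(36 - -18\right) - 99898} = \sqrt{\left(36 + 18\right) - 99898} = \sqrt{54 - 99898} = \sqrt{-99844} = 2 i \sqrt{24961}$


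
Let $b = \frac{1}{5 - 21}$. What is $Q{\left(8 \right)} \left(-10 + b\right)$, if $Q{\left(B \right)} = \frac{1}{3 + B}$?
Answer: $- \frac{161}{176} \approx -0.91477$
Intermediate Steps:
$b = - \frac{1}{16}$ ($b = \frac{1}{-16} = - \frac{1}{16} \approx -0.0625$)
$Q{\left(8 \right)} \left(-10 + b\right) = \frac{-10 - \frac{1}{16}}{3 + 8} = \frac{1}{11} \left(- \frac{161}{16}\right) = - \frac{161}{176}$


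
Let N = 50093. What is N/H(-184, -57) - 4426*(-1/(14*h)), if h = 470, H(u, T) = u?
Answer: -82199389/302680 ≈ -271.57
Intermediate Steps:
N/H(-184, -57) - 4426*(-1/(14*h)) = 50093/(-184) - 4426/(470*(-14)) = 50093*(-1/184) - 4426/(-6580) = -50093/184 - 4426*(-1/6580) = -50093/184 + 2213/3290 = -82199389/302680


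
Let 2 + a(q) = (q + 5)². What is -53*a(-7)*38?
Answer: -4028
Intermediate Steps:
a(q) = -2 + (5 + q)² (a(q) = -2 + (q + 5)² = -2 + (5 + q)²)
-53*a(-7)*38 = -53*(-2 + (5 - 7)²)*38 = -53*(-2 + (-2)²)*38 = -53*(-2 + 4)*38 = -53*2*38 = -106*38 = -4028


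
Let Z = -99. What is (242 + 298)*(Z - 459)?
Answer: -301320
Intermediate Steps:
(242 + 298)*(Z - 459) = (242 + 298)*(-99 - 459) = 540*(-558) = -301320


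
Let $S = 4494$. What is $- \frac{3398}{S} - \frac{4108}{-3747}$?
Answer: $\frac{954841}{2806503} \approx 0.34022$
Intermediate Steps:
$- \frac{3398}{S} - \frac{4108}{-3747} = - \frac{3398}{4494} - \frac{4108}{-3747} = \left(-3398\right) \frac{1}{4494} - - \frac{4108}{3747} = - \frac{1699}{2247} + \frac{4108}{3747} = \frac{954841}{2806503}$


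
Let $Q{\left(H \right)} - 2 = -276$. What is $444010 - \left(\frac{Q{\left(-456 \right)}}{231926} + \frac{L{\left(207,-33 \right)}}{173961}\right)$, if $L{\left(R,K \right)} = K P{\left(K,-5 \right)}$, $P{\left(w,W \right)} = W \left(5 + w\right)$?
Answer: $\frac{2985677267556049}{6724346481} \approx 4.4401 \cdot 10^{5}$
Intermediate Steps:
$L{\left(R,K \right)} = K \left(-25 - 5 K\right)$ ($L{\left(R,K \right)} = K \left(- 5 \left(5 + K\right)\right) = K \left(-25 - 5 K\right)$)
$Q{\left(H \right)} = -274$ ($Q{\left(H \right)} = 2 - 276 = -274$)
$444010 - \left(\frac{Q{\left(-456 \right)}}{231926} + \frac{L{\left(207,-33 \right)}}{173961}\right) = 444010 - \left(- \frac{274}{231926} + \frac{5 \left(-33\right) \left(-5 - -33\right)}{173961}\right) = 444010 - \left(\left(-274\right) \frac{1}{231926} + 5 \left(-33\right) \left(-5 + 33\right) \frac{1}{173961}\right) = 444010 - \left(- \frac{137}{115963} + 5 \left(-33\right) 28 \cdot \frac{1}{173961}\right) = 444010 - \left(- \frac{137}{115963} - \frac{1540}{57987}\right) = 444010 - - \frac{186527239}{6724346481} = 444010 + \frac{186527239}{6724346481} = \frac{2985677267556049}{6724346481}$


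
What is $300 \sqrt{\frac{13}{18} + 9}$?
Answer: $250 \sqrt{14} \approx 935.41$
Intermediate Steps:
$300 \sqrt{\frac{13}{18} + 9} = 300 \sqrt{\frac{175}{18}} = 300 \frac{5 \sqrt{14}}{6} = 250 \sqrt{14}$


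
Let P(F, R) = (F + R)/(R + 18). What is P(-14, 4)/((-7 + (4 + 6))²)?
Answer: -5/99 ≈ -0.050505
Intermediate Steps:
P(F, R) = (F + R)/(18 + R)
P(-14, 4)/((-7 + (4 + 6))²) = ((-14 + 4)/(18 + 4))/((-7 + (4 + 6))²) = (-10/22)/((-7 + 10)²) = ((1/22)*(-10))/(3²) = -5/11/9 = -5/11*⅑ = -5/99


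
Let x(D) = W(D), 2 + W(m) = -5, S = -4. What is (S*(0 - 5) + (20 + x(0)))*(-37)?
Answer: -1221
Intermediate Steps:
W(m) = -7 (W(m) = -2 - 5 = -7)
x(D) = -7
(S*(0 - 5) + (20 + x(0)))*(-37) = (-4*(0 - 5) + (20 - 7))*(-37) = (-4*(-5) + 13)*(-37) = (20 + 13)*(-37) = 33*(-37) = -1221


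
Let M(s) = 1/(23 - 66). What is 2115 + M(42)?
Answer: 90944/43 ≈ 2115.0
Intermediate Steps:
M(s) = -1/43 (M(s) = 1/(-43) = -1/43)
2115 + M(42) = 2115 - 1/43 = 90944/43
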